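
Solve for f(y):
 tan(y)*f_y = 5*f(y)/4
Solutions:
 f(y) = C1*sin(y)^(5/4)


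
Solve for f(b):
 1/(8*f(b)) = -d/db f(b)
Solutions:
 f(b) = -sqrt(C1 - b)/2
 f(b) = sqrt(C1 - b)/2


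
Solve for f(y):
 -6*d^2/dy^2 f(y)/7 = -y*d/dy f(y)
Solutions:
 f(y) = C1 + C2*erfi(sqrt(21)*y/6)


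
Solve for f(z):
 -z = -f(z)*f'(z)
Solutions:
 f(z) = -sqrt(C1 + z^2)
 f(z) = sqrt(C1 + z^2)


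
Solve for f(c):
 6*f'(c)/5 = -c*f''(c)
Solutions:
 f(c) = C1 + C2/c^(1/5)


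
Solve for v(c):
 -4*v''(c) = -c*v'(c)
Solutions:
 v(c) = C1 + C2*erfi(sqrt(2)*c/4)


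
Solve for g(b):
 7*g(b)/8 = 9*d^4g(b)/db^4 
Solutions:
 g(b) = C1*exp(-14^(1/4)*sqrt(3)*b/6) + C2*exp(14^(1/4)*sqrt(3)*b/6) + C3*sin(14^(1/4)*sqrt(3)*b/6) + C4*cos(14^(1/4)*sqrt(3)*b/6)


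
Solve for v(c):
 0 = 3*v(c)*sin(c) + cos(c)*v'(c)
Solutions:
 v(c) = C1*cos(c)^3


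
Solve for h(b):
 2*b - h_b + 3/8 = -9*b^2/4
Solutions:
 h(b) = C1 + 3*b^3/4 + b^2 + 3*b/8


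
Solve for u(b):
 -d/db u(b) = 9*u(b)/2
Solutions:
 u(b) = C1*exp(-9*b/2)


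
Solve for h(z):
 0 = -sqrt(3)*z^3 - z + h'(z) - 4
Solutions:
 h(z) = C1 + sqrt(3)*z^4/4 + z^2/2 + 4*z


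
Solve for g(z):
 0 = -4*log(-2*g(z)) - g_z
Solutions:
 Integral(1/(log(-_y) + log(2)), (_y, g(z)))/4 = C1 - z


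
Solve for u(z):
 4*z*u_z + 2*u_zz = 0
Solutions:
 u(z) = C1 + C2*erf(z)


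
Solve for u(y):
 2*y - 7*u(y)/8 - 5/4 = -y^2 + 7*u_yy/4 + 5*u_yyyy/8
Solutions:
 u(y) = C1*sin(sqrt(5)*y*sqrt(7 - sqrt(14))/5) + C2*sin(sqrt(5)*y*sqrt(sqrt(14) + 7)/5) + C3*cos(sqrt(5)*y*sqrt(7 - sqrt(14))/5) + C4*cos(sqrt(5)*y*sqrt(sqrt(14) + 7)/5) + 8*y^2/7 + 16*y/7 - 6


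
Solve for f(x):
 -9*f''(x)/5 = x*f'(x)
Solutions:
 f(x) = C1 + C2*erf(sqrt(10)*x/6)


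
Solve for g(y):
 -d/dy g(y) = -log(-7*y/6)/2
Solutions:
 g(y) = C1 + y*log(-y)/2 + y*(-log(6) - 1 + log(7))/2


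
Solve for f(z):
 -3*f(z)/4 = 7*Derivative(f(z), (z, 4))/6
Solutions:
 f(z) = (C1*sin(2^(1/4)*sqrt(3)*7^(3/4)*z/14) + C2*cos(2^(1/4)*sqrt(3)*7^(3/4)*z/14))*exp(-2^(1/4)*sqrt(3)*7^(3/4)*z/14) + (C3*sin(2^(1/4)*sqrt(3)*7^(3/4)*z/14) + C4*cos(2^(1/4)*sqrt(3)*7^(3/4)*z/14))*exp(2^(1/4)*sqrt(3)*7^(3/4)*z/14)


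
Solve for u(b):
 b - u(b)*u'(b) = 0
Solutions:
 u(b) = -sqrt(C1 + b^2)
 u(b) = sqrt(C1 + b^2)


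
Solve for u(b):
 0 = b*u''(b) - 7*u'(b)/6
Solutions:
 u(b) = C1 + C2*b^(13/6)


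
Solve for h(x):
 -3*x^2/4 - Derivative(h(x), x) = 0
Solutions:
 h(x) = C1 - x^3/4


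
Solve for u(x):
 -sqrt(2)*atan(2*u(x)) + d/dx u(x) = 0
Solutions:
 Integral(1/atan(2*_y), (_y, u(x))) = C1 + sqrt(2)*x


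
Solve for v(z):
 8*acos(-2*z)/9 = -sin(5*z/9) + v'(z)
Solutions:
 v(z) = C1 + 8*z*acos(-2*z)/9 + 4*sqrt(1 - 4*z^2)/9 - 9*cos(5*z/9)/5


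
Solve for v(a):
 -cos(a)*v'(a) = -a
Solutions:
 v(a) = C1 + Integral(a/cos(a), a)


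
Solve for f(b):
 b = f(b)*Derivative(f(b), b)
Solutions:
 f(b) = -sqrt(C1 + b^2)
 f(b) = sqrt(C1 + b^2)


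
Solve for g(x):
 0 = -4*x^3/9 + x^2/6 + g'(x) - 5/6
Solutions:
 g(x) = C1 + x^4/9 - x^3/18 + 5*x/6


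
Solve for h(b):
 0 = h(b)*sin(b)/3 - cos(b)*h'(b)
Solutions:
 h(b) = C1/cos(b)^(1/3)


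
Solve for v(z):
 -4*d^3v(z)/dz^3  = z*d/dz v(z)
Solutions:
 v(z) = C1 + Integral(C2*airyai(-2^(1/3)*z/2) + C3*airybi(-2^(1/3)*z/2), z)


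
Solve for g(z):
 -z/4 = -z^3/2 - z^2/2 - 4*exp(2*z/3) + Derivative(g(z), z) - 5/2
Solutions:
 g(z) = C1 + z^4/8 + z^3/6 - z^2/8 + 5*z/2 + 6*exp(2*z/3)


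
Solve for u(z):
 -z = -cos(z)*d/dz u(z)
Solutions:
 u(z) = C1 + Integral(z/cos(z), z)


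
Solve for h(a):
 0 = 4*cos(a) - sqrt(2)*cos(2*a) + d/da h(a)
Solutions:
 h(a) = C1 - 4*sin(a) + sqrt(2)*sin(2*a)/2


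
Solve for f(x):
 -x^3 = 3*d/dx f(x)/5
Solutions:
 f(x) = C1 - 5*x^4/12


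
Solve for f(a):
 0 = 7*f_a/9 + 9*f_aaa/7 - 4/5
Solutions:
 f(a) = C1 + C2*sin(7*a/9) + C3*cos(7*a/9) + 36*a/35


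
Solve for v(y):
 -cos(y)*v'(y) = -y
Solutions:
 v(y) = C1 + Integral(y/cos(y), y)


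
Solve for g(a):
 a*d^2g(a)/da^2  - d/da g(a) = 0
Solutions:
 g(a) = C1 + C2*a^2


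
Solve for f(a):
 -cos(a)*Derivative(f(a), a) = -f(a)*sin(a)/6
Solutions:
 f(a) = C1/cos(a)^(1/6)


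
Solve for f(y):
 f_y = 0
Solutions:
 f(y) = C1


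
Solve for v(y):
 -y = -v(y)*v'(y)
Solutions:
 v(y) = -sqrt(C1 + y^2)
 v(y) = sqrt(C1 + y^2)


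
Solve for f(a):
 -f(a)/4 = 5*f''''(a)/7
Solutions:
 f(a) = (C1*sin(5^(3/4)*7^(1/4)*a/10) + C2*cos(5^(3/4)*7^(1/4)*a/10))*exp(-5^(3/4)*7^(1/4)*a/10) + (C3*sin(5^(3/4)*7^(1/4)*a/10) + C4*cos(5^(3/4)*7^(1/4)*a/10))*exp(5^(3/4)*7^(1/4)*a/10)


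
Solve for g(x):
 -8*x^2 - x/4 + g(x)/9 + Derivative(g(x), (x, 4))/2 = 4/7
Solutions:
 g(x) = 72*x^2 + 9*x/4 + (C1*sin(2^(3/4)*sqrt(3)*x/6) + C2*cos(2^(3/4)*sqrt(3)*x/6))*exp(-2^(3/4)*sqrt(3)*x/6) + (C3*sin(2^(3/4)*sqrt(3)*x/6) + C4*cos(2^(3/4)*sqrt(3)*x/6))*exp(2^(3/4)*sqrt(3)*x/6) + 36/7


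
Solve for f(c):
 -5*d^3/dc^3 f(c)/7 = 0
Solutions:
 f(c) = C1 + C2*c + C3*c^2


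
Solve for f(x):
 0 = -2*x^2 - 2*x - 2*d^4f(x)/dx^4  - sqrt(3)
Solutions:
 f(x) = C1 + C2*x + C3*x^2 + C4*x^3 - x^6/360 - x^5/120 - sqrt(3)*x^4/48


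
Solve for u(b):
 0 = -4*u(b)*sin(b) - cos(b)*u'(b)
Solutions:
 u(b) = C1*cos(b)^4


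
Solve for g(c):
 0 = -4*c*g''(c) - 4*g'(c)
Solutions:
 g(c) = C1 + C2*log(c)


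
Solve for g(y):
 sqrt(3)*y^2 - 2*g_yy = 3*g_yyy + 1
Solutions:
 g(y) = C1 + C2*y + C3*exp(-2*y/3) + sqrt(3)*y^4/24 - sqrt(3)*y^3/4 + y^2*(-2 + 9*sqrt(3))/8


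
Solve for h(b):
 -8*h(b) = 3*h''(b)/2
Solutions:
 h(b) = C1*sin(4*sqrt(3)*b/3) + C2*cos(4*sqrt(3)*b/3)


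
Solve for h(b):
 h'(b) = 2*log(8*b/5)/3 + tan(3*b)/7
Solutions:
 h(b) = C1 + 2*b*log(b)/3 - 2*b*log(5)/3 - 2*b/3 + 2*b*log(2) - log(cos(3*b))/21


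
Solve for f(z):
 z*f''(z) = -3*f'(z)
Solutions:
 f(z) = C1 + C2/z^2


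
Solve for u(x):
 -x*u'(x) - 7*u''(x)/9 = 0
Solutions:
 u(x) = C1 + C2*erf(3*sqrt(14)*x/14)


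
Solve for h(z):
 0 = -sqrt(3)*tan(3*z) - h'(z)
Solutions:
 h(z) = C1 + sqrt(3)*log(cos(3*z))/3


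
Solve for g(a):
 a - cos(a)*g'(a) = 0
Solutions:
 g(a) = C1 + Integral(a/cos(a), a)


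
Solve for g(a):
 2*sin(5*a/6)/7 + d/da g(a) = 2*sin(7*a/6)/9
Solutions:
 g(a) = C1 + 12*cos(5*a/6)/35 - 4*cos(7*a/6)/21


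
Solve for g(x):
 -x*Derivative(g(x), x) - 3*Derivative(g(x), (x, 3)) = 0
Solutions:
 g(x) = C1 + Integral(C2*airyai(-3^(2/3)*x/3) + C3*airybi(-3^(2/3)*x/3), x)


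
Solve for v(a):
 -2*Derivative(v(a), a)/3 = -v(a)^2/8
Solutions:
 v(a) = -16/(C1 + 3*a)


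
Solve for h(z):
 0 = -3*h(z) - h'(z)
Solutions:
 h(z) = C1*exp(-3*z)


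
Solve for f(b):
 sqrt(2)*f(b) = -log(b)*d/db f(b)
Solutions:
 f(b) = C1*exp(-sqrt(2)*li(b))


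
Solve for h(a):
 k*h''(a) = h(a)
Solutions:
 h(a) = C1*exp(-a*sqrt(1/k)) + C2*exp(a*sqrt(1/k))


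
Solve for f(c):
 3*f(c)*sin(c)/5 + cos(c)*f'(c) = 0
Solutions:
 f(c) = C1*cos(c)^(3/5)


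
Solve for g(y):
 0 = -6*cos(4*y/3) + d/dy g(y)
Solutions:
 g(y) = C1 + 9*sin(4*y/3)/2


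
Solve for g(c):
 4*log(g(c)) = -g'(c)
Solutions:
 li(g(c)) = C1 - 4*c


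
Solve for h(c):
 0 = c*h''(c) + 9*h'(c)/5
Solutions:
 h(c) = C1 + C2/c^(4/5)


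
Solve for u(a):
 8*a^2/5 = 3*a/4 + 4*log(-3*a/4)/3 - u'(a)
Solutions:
 u(a) = C1 - 8*a^3/15 + 3*a^2/8 + 4*a*log(-a)/3 + 4*a*(-2*log(2) - 1 + log(3))/3


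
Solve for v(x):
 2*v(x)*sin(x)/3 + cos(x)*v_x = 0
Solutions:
 v(x) = C1*cos(x)^(2/3)


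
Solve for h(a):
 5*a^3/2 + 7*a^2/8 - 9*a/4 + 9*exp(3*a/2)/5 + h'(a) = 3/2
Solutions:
 h(a) = C1 - 5*a^4/8 - 7*a^3/24 + 9*a^2/8 + 3*a/2 - 6*exp(3*a/2)/5


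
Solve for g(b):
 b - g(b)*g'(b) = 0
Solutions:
 g(b) = -sqrt(C1 + b^2)
 g(b) = sqrt(C1 + b^2)


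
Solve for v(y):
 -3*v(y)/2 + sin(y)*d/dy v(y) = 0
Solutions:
 v(y) = C1*(cos(y) - 1)^(3/4)/(cos(y) + 1)^(3/4)


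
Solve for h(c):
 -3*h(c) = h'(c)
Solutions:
 h(c) = C1*exp(-3*c)


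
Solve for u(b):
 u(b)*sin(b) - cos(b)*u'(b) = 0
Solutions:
 u(b) = C1/cos(b)


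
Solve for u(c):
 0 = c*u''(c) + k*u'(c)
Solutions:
 u(c) = C1 + c^(1 - re(k))*(C2*sin(log(c)*Abs(im(k))) + C3*cos(log(c)*im(k)))


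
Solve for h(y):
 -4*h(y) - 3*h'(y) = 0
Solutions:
 h(y) = C1*exp(-4*y/3)


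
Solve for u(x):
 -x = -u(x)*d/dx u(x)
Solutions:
 u(x) = -sqrt(C1 + x^2)
 u(x) = sqrt(C1 + x^2)


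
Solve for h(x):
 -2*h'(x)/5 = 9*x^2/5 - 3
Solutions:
 h(x) = C1 - 3*x^3/2 + 15*x/2


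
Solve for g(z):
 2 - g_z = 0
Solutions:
 g(z) = C1 + 2*z


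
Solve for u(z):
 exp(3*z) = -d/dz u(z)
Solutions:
 u(z) = C1 - exp(3*z)/3


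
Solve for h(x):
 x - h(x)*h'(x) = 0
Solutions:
 h(x) = -sqrt(C1 + x^2)
 h(x) = sqrt(C1 + x^2)


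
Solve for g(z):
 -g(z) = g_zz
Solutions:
 g(z) = C1*sin(z) + C2*cos(z)


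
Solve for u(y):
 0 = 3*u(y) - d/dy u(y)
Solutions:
 u(y) = C1*exp(3*y)


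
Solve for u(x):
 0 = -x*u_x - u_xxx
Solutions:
 u(x) = C1 + Integral(C2*airyai(-x) + C3*airybi(-x), x)


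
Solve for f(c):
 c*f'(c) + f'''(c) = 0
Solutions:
 f(c) = C1 + Integral(C2*airyai(-c) + C3*airybi(-c), c)


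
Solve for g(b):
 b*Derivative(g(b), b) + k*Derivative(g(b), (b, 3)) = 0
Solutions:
 g(b) = C1 + Integral(C2*airyai(b*(-1/k)^(1/3)) + C3*airybi(b*(-1/k)^(1/3)), b)


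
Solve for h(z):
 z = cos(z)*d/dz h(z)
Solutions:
 h(z) = C1 + Integral(z/cos(z), z)


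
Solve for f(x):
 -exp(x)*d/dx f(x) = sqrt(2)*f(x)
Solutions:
 f(x) = C1*exp(sqrt(2)*exp(-x))


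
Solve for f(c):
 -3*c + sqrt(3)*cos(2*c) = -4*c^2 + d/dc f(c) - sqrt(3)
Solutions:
 f(c) = C1 + 4*c^3/3 - 3*c^2/2 + sqrt(3)*(c + sin(c)*cos(c))


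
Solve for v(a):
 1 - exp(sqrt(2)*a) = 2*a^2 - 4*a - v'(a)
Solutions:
 v(a) = C1 + 2*a^3/3 - 2*a^2 - a + sqrt(2)*exp(sqrt(2)*a)/2


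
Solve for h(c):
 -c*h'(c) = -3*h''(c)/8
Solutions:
 h(c) = C1 + C2*erfi(2*sqrt(3)*c/3)


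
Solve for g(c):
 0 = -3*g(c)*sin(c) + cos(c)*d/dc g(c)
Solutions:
 g(c) = C1/cos(c)^3


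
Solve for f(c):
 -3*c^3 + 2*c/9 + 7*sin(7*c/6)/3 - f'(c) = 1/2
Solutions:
 f(c) = C1 - 3*c^4/4 + c^2/9 - c/2 - 2*cos(7*c/6)


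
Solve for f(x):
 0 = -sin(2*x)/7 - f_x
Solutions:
 f(x) = C1 + cos(2*x)/14


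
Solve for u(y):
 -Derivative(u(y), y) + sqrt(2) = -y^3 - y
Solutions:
 u(y) = C1 + y^4/4 + y^2/2 + sqrt(2)*y


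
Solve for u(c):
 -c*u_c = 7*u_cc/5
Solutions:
 u(c) = C1 + C2*erf(sqrt(70)*c/14)


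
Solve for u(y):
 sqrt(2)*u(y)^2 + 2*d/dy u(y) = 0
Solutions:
 u(y) = 2/(C1 + sqrt(2)*y)


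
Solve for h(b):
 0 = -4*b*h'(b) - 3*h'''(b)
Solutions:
 h(b) = C1 + Integral(C2*airyai(-6^(2/3)*b/3) + C3*airybi(-6^(2/3)*b/3), b)


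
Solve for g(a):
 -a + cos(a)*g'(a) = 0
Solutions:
 g(a) = C1 + Integral(a/cos(a), a)


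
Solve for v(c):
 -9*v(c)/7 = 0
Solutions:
 v(c) = 0


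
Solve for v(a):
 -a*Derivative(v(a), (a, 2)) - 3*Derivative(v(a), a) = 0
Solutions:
 v(a) = C1 + C2/a^2


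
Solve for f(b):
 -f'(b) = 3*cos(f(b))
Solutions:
 f(b) = pi - asin((C1 + exp(6*b))/(C1 - exp(6*b)))
 f(b) = asin((C1 + exp(6*b))/(C1 - exp(6*b)))


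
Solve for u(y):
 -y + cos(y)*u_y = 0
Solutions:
 u(y) = C1 + Integral(y/cos(y), y)


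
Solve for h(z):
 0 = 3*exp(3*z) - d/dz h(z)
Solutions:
 h(z) = C1 + exp(3*z)


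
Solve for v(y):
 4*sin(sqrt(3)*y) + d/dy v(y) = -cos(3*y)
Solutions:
 v(y) = C1 - sin(3*y)/3 + 4*sqrt(3)*cos(sqrt(3)*y)/3


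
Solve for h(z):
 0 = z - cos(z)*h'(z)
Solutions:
 h(z) = C1 + Integral(z/cos(z), z)


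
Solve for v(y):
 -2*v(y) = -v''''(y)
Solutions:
 v(y) = C1*exp(-2^(1/4)*y) + C2*exp(2^(1/4)*y) + C3*sin(2^(1/4)*y) + C4*cos(2^(1/4)*y)


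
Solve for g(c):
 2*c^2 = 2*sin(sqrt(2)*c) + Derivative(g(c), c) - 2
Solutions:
 g(c) = C1 + 2*c^3/3 + 2*c + sqrt(2)*cos(sqrt(2)*c)


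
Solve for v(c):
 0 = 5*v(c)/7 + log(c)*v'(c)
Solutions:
 v(c) = C1*exp(-5*li(c)/7)


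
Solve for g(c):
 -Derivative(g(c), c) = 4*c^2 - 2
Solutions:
 g(c) = C1 - 4*c^3/3 + 2*c


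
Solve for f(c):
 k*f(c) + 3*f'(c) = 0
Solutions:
 f(c) = C1*exp(-c*k/3)


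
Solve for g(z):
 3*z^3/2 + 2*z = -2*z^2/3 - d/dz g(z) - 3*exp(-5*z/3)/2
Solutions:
 g(z) = C1 - 3*z^4/8 - 2*z^3/9 - z^2 + 9*exp(-5*z/3)/10


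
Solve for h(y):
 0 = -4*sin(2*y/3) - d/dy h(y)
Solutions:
 h(y) = C1 + 6*cos(2*y/3)


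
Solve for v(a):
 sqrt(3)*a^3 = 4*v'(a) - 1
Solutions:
 v(a) = C1 + sqrt(3)*a^4/16 + a/4


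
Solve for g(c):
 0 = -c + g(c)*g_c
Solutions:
 g(c) = -sqrt(C1 + c^2)
 g(c) = sqrt(C1 + c^2)


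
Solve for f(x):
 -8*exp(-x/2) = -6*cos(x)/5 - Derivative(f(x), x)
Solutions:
 f(x) = C1 - 6*sin(x)/5 - 16*exp(-x/2)


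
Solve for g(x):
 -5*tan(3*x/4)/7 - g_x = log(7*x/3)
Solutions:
 g(x) = C1 - x*log(x) - x*log(7) + x + x*log(3) + 20*log(cos(3*x/4))/21


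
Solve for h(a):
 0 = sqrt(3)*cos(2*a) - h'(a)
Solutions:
 h(a) = C1 + sqrt(3)*sin(2*a)/2


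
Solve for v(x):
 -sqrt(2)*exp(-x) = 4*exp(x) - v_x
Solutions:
 v(x) = C1 + 4*exp(x) - sqrt(2)*exp(-x)


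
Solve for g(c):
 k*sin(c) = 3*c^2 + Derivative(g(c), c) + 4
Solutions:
 g(c) = C1 - c^3 - 4*c - k*cos(c)


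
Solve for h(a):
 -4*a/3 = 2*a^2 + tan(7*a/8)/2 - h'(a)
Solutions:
 h(a) = C1 + 2*a^3/3 + 2*a^2/3 - 4*log(cos(7*a/8))/7


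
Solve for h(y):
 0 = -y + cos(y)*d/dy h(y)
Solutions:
 h(y) = C1 + Integral(y/cos(y), y)


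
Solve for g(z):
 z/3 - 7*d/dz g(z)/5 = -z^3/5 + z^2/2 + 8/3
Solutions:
 g(z) = C1 + z^4/28 - 5*z^3/42 + 5*z^2/42 - 40*z/21


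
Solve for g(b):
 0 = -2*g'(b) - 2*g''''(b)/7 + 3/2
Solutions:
 g(b) = C1 + C4*exp(-7^(1/3)*b) + 3*b/4 + (C2*sin(sqrt(3)*7^(1/3)*b/2) + C3*cos(sqrt(3)*7^(1/3)*b/2))*exp(7^(1/3)*b/2)


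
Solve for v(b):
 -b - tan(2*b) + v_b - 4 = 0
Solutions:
 v(b) = C1 + b^2/2 + 4*b - log(cos(2*b))/2


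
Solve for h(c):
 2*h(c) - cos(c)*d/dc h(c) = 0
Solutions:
 h(c) = C1*(sin(c) + 1)/(sin(c) - 1)


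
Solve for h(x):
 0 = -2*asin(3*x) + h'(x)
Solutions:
 h(x) = C1 + 2*x*asin(3*x) + 2*sqrt(1 - 9*x^2)/3


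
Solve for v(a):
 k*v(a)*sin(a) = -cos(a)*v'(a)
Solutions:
 v(a) = C1*exp(k*log(cos(a)))


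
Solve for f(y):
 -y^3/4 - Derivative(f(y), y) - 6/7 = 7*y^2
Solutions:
 f(y) = C1 - y^4/16 - 7*y^3/3 - 6*y/7


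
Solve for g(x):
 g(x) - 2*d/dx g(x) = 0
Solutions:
 g(x) = C1*exp(x/2)


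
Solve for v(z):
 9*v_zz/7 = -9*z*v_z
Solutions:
 v(z) = C1 + C2*erf(sqrt(14)*z/2)


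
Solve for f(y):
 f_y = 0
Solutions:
 f(y) = C1


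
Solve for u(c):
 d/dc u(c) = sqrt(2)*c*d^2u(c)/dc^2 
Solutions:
 u(c) = C1 + C2*c^(sqrt(2)/2 + 1)


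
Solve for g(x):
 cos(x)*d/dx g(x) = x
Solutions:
 g(x) = C1 + Integral(x/cos(x), x)


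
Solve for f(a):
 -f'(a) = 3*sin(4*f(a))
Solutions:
 f(a) = -acos((-C1 - exp(24*a))/(C1 - exp(24*a)))/4 + pi/2
 f(a) = acos((-C1 - exp(24*a))/(C1 - exp(24*a)))/4


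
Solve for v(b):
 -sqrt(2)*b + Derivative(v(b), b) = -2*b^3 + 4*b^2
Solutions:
 v(b) = C1 - b^4/2 + 4*b^3/3 + sqrt(2)*b^2/2


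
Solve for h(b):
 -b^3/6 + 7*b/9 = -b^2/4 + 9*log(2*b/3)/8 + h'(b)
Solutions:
 h(b) = C1 - b^4/24 + b^3/12 + 7*b^2/18 - 9*b*log(b)/8 - 9*b*log(2)/8 + 9*b/8 + 9*b*log(3)/8


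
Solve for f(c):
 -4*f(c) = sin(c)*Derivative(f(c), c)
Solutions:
 f(c) = C1*(cos(c)^2 + 2*cos(c) + 1)/(cos(c)^2 - 2*cos(c) + 1)


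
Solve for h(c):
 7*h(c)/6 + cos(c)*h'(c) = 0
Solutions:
 h(c) = C1*(sin(c) - 1)^(7/12)/(sin(c) + 1)^(7/12)


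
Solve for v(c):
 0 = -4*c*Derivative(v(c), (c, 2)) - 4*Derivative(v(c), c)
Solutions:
 v(c) = C1 + C2*log(c)


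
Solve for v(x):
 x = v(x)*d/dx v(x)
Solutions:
 v(x) = -sqrt(C1 + x^2)
 v(x) = sqrt(C1 + x^2)


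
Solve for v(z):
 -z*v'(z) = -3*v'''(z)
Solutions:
 v(z) = C1 + Integral(C2*airyai(3^(2/3)*z/3) + C3*airybi(3^(2/3)*z/3), z)


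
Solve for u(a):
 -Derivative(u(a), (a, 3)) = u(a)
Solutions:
 u(a) = C3*exp(-a) + (C1*sin(sqrt(3)*a/2) + C2*cos(sqrt(3)*a/2))*exp(a/2)


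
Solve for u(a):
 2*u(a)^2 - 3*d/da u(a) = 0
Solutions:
 u(a) = -3/(C1 + 2*a)


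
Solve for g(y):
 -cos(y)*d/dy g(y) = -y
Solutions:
 g(y) = C1 + Integral(y/cos(y), y)


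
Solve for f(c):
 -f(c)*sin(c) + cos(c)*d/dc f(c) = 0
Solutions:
 f(c) = C1/cos(c)


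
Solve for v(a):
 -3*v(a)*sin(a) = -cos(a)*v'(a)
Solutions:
 v(a) = C1/cos(a)^3


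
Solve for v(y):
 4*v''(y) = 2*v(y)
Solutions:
 v(y) = C1*exp(-sqrt(2)*y/2) + C2*exp(sqrt(2)*y/2)


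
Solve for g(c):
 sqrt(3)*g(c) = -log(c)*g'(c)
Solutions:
 g(c) = C1*exp(-sqrt(3)*li(c))


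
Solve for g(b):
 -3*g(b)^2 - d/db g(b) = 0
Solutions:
 g(b) = 1/(C1 + 3*b)


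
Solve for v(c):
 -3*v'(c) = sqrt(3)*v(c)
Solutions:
 v(c) = C1*exp(-sqrt(3)*c/3)


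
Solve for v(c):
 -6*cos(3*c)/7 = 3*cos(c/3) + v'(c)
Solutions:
 v(c) = C1 - 9*sin(c/3) - 2*sin(3*c)/7


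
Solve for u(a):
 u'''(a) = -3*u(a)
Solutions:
 u(a) = C3*exp(-3^(1/3)*a) + (C1*sin(3^(5/6)*a/2) + C2*cos(3^(5/6)*a/2))*exp(3^(1/3)*a/2)


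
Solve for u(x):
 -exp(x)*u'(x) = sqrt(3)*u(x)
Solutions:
 u(x) = C1*exp(sqrt(3)*exp(-x))


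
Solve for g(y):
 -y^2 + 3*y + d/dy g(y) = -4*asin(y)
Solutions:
 g(y) = C1 + y^3/3 - 3*y^2/2 - 4*y*asin(y) - 4*sqrt(1 - y^2)


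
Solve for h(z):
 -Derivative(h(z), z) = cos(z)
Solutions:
 h(z) = C1 - sin(z)


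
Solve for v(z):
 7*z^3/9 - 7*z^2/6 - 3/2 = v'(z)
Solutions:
 v(z) = C1 + 7*z^4/36 - 7*z^3/18 - 3*z/2


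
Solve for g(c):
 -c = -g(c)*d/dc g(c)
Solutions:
 g(c) = -sqrt(C1 + c^2)
 g(c) = sqrt(C1 + c^2)


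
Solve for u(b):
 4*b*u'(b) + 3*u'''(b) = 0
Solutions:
 u(b) = C1 + Integral(C2*airyai(-6^(2/3)*b/3) + C3*airybi(-6^(2/3)*b/3), b)


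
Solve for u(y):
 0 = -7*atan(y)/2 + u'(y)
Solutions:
 u(y) = C1 + 7*y*atan(y)/2 - 7*log(y^2 + 1)/4


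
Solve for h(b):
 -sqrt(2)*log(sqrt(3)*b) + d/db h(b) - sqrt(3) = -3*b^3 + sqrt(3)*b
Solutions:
 h(b) = C1 - 3*b^4/4 + sqrt(3)*b^2/2 + sqrt(2)*b*log(b) - sqrt(2)*b + sqrt(2)*b*log(3)/2 + sqrt(3)*b


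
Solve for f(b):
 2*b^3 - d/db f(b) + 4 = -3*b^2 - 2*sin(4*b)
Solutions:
 f(b) = C1 + b^4/2 + b^3 + 4*b - cos(4*b)/2


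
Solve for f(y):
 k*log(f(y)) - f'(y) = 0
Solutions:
 li(f(y)) = C1 + k*y


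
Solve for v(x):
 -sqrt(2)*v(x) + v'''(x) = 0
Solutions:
 v(x) = C3*exp(2^(1/6)*x) + (C1*sin(2^(1/6)*sqrt(3)*x/2) + C2*cos(2^(1/6)*sqrt(3)*x/2))*exp(-2^(1/6)*x/2)


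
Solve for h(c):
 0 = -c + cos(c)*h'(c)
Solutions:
 h(c) = C1 + Integral(c/cos(c), c)


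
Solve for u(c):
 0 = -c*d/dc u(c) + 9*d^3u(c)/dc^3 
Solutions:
 u(c) = C1 + Integral(C2*airyai(3^(1/3)*c/3) + C3*airybi(3^(1/3)*c/3), c)


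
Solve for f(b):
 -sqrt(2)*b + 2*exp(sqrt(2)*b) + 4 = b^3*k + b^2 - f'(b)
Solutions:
 f(b) = C1 + b^4*k/4 + b^3/3 + sqrt(2)*b^2/2 - 4*b - sqrt(2)*exp(sqrt(2)*b)


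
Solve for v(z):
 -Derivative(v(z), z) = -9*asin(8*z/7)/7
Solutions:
 v(z) = C1 + 9*z*asin(8*z/7)/7 + 9*sqrt(49 - 64*z^2)/56


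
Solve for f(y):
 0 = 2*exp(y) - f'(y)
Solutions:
 f(y) = C1 + 2*exp(y)


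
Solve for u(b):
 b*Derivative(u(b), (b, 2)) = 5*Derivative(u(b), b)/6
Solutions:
 u(b) = C1 + C2*b^(11/6)


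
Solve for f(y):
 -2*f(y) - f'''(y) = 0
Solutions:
 f(y) = C3*exp(-2^(1/3)*y) + (C1*sin(2^(1/3)*sqrt(3)*y/2) + C2*cos(2^(1/3)*sqrt(3)*y/2))*exp(2^(1/3)*y/2)


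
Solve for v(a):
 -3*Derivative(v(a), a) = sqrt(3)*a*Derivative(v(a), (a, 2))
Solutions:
 v(a) = C1 + C2*a^(1 - sqrt(3))


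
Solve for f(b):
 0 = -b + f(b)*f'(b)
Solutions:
 f(b) = -sqrt(C1 + b^2)
 f(b) = sqrt(C1 + b^2)


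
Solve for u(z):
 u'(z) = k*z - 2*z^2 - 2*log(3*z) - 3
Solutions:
 u(z) = C1 + k*z^2/2 - 2*z^3/3 - 2*z*log(z) - z*log(9) - z


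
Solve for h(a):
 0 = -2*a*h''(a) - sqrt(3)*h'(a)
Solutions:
 h(a) = C1 + C2*a^(1 - sqrt(3)/2)


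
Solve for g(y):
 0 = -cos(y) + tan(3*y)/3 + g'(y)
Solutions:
 g(y) = C1 + log(cos(3*y))/9 + sin(y)


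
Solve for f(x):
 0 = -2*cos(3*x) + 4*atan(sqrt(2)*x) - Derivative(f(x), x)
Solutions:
 f(x) = C1 + 4*x*atan(sqrt(2)*x) - sqrt(2)*log(2*x^2 + 1) - 2*sin(3*x)/3


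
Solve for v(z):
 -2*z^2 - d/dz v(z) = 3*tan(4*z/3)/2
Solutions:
 v(z) = C1 - 2*z^3/3 + 9*log(cos(4*z/3))/8


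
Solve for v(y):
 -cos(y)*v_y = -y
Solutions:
 v(y) = C1 + Integral(y/cos(y), y)


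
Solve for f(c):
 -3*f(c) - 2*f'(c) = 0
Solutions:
 f(c) = C1*exp(-3*c/2)


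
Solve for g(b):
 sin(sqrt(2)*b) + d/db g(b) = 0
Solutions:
 g(b) = C1 + sqrt(2)*cos(sqrt(2)*b)/2


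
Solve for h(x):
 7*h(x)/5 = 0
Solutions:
 h(x) = 0


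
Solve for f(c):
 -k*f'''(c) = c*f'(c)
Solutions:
 f(c) = C1 + Integral(C2*airyai(c*(-1/k)^(1/3)) + C3*airybi(c*(-1/k)^(1/3)), c)


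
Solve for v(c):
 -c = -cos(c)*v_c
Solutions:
 v(c) = C1 + Integral(c/cos(c), c)


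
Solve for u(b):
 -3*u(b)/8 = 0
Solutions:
 u(b) = 0


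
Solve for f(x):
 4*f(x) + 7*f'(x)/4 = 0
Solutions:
 f(x) = C1*exp(-16*x/7)


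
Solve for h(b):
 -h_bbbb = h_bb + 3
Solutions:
 h(b) = C1 + C2*b + C3*sin(b) + C4*cos(b) - 3*b^2/2


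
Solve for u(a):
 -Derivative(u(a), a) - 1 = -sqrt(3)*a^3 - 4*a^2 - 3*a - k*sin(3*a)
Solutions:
 u(a) = C1 + sqrt(3)*a^4/4 + 4*a^3/3 + 3*a^2/2 - a - k*cos(3*a)/3


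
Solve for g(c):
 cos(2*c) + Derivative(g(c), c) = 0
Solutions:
 g(c) = C1 - sin(2*c)/2


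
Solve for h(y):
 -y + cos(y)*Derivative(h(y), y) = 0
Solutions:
 h(y) = C1 + Integral(y/cos(y), y)


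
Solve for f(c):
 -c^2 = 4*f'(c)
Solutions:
 f(c) = C1 - c^3/12


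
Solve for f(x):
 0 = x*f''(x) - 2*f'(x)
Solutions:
 f(x) = C1 + C2*x^3


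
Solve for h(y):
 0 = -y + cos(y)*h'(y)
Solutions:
 h(y) = C1 + Integral(y/cos(y), y)


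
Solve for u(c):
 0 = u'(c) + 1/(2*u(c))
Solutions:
 u(c) = -sqrt(C1 - c)
 u(c) = sqrt(C1 - c)


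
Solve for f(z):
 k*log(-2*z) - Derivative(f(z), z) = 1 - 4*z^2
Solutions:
 f(z) = C1 + k*z*log(-z) + 4*z^3/3 + z*(-k + k*log(2) - 1)


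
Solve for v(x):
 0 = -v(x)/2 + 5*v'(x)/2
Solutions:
 v(x) = C1*exp(x/5)


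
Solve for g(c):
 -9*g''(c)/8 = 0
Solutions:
 g(c) = C1 + C2*c


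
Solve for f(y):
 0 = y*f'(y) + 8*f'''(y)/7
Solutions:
 f(y) = C1 + Integral(C2*airyai(-7^(1/3)*y/2) + C3*airybi(-7^(1/3)*y/2), y)


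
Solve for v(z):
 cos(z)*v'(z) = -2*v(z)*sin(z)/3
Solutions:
 v(z) = C1*cos(z)^(2/3)


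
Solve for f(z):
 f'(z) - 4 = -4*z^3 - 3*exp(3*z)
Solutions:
 f(z) = C1 - z^4 + 4*z - exp(3*z)


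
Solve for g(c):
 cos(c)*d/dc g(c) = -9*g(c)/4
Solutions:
 g(c) = C1*(sin(c) - 1)^(9/8)/(sin(c) + 1)^(9/8)


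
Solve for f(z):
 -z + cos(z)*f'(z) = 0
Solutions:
 f(z) = C1 + Integral(z/cos(z), z)


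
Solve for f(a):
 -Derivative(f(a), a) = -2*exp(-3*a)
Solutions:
 f(a) = C1 - 2*exp(-3*a)/3


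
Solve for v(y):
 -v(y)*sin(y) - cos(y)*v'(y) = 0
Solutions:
 v(y) = C1*cos(y)


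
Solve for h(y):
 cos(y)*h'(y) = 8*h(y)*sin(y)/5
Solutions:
 h(y) = C1/cos(y)^(8/5)


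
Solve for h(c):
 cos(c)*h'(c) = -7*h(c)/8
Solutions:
 h(c) = C1*(sin(c) - 1)^(7/16)/(sin(c) + 1)^(7/16)


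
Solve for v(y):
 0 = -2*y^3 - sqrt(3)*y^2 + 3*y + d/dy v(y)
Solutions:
 v(y) = C1 + y^4/2 + sqrt(3)*y^3/3 - 3*y^2/2


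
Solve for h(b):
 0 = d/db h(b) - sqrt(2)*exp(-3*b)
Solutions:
 h(b) = C1 - sqrt(2)*exp(-3*b)/3


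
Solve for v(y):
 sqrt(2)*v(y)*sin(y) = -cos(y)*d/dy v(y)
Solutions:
 v(y) = C1*cos(y)^(sqrt(2))


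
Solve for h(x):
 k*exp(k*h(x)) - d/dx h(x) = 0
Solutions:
 h(x) = Piecewise((log(-1/(C1*k + k^2*x))/k, Ne(k, 0)), (nan, True))
 h(x) = Piecewise((C1 + k*x, Eq(k, 0)), (nan, True))


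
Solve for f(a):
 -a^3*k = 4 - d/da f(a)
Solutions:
 f(a) = C1 + a^4*k/4 + 4*a


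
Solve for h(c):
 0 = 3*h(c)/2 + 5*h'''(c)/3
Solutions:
 h(c) = C3*exp(-30^(2/3)*c/10) + (C1*sin(3*10^(2/3)*3^(1/6)*c/20) + C2*cos(3*10^(2/3)*3^(1/6)*c/20))*exp(30^(2/3)*c/20)


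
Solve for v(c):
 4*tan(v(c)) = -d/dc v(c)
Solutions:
 v(c) = pi - asin(C1*exp(-4*c))
 v(c) = asin(C1*exp(-4*c))


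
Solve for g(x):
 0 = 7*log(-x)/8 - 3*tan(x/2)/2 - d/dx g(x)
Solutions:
 g(x) = C1 + 7*x*log(-x)/8 - 7*x/8 + 3*log(cos(x/2))


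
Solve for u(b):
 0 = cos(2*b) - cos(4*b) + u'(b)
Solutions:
 u(b) = C1 - sin(2*b)/2 + sin(4*b)/4


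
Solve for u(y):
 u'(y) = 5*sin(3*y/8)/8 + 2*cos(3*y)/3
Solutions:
 u(y) = C1 + 2*sin(3*y)/9 - 5*cos(3*y/8)/3


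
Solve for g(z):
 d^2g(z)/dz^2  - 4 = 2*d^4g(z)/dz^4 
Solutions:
 g(z) = C1 + C2*z + C3*exp(-sqrt(2)*z/2) + C4*exp(sqrt(2)*z/2) + 2*z^2


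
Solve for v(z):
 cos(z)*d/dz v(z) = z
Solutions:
 v(z) = C1 + Integral(z/cos(z), z)


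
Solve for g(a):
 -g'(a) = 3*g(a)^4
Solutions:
 g(a) = (-3^(2/3) - 3*3^(1/6)*I)*(1/(C1 + 3*a))^(1/3)/6
 g(a) = (-3^(2/3) + 3*3^(1/6)*I)*(1/(C1 + 3*a))^(1/3)/6
 g(a) = (1/(C1 + 9*a))^(1/3)


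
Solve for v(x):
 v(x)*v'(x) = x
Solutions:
 v(x) = -sqrt(C1 + x^2)
 v(x) = sqrt(C1 + x^2)


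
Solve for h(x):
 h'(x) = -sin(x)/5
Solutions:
 h(x) = C1 + cos(x)/5


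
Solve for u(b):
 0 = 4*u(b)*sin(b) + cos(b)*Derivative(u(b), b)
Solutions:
 u(b) = C1*cos(b)^4


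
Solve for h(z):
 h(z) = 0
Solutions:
 h(z) = 0


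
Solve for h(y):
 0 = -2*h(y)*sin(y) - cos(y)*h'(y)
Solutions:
 h(y) = C1*cos(y)^2


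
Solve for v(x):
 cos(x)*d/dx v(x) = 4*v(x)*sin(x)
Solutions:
 v(x) = C1/cos(x)^4


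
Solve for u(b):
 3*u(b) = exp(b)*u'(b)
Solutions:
 u(b) = C1*exp(-3*exp(-b))


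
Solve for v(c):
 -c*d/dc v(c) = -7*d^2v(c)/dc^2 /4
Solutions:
 v(c) = C1 + C2*erfi(sqrt(14)*c/7)


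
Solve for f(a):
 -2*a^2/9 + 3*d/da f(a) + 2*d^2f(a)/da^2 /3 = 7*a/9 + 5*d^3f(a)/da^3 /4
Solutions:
 f(a) = C1 + C2*exp(2*a*(2 - sqrt(139))/15) + C3*exp(2*a*(2 + sqrt(139))/15) + 2*a^3/81 + 55*a^2/486 + 25*a/2187


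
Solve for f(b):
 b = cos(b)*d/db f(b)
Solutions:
 f(b) = C1 + Integral(b/cos(b), b)


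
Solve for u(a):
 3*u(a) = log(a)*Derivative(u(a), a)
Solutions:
 u(a) = C1*exp(3*li(a))


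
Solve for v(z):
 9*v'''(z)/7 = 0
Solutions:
 v(z) = C1 + C2*z + C3*z^2


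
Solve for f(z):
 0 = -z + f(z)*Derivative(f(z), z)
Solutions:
 f(z) = -sqrt(C1 + z^2)
 f(z) = sqrt(C1 + z^2)


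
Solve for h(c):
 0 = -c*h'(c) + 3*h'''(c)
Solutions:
 h(c) = C1 + Integral(C2*airyai(3^(2/3)*c/3) + C3*airybi(3^(2/3)*c/3), c)


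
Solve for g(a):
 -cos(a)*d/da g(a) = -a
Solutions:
 g(a) = C1 + Integral(a/cos(a), a)


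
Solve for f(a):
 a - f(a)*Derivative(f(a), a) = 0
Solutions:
 f(a) = -sqrt(C1 + a^2)
 f(a) = sqrt(C1 + a^2)


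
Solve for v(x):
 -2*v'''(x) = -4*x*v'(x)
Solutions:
 v(x) = C1 + Integral(C2*airyai(2^(1/3)*x) + C3*airybi(2^(1/3)*x), x)


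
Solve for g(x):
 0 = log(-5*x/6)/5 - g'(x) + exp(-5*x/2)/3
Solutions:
 g(x) = C1 + x*log(-x)/5 + x*(-log(6) - 1 + log(5))/5 - 2*exp(-5*x/2)/15


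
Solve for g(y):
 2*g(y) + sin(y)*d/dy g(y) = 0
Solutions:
 g(y) = C1*(cos(y) + 1)/(cos(y) - 1)


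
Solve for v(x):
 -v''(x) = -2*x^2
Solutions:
 v(x) = C1 + C2*x + x^4/6


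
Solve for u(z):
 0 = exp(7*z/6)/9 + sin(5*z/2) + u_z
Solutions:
 u(z) = C1 - 2*exp(7*z/6)/21 + 2*cos(5*z/2)/5


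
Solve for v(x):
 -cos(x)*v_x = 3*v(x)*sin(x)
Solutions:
 v(x) = C1*cos(x)^3


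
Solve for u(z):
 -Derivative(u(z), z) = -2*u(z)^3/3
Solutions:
 u(z) = -sqrt(6)*sqrt(-1/(C1 + 2*z))/2
 u(z) = sqrt(6)*sqrt(-1/(C1 + 2*z))/2


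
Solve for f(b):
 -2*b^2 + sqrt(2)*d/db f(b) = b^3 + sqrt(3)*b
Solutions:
 f(b) = C1 + sqrt(2)*b^4/8 + sqrt(2)*b^3/3 + sqrt(6)*b^2/4


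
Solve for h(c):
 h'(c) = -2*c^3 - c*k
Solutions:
 h(c) = C1 - c^4/2 - c^2*k/2


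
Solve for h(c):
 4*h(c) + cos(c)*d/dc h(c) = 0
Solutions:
 h(c) = C1*(sin(c)^2 - 2*sin(c) + 1)/(sin(c)^2 + 2*sin(c) + 1)


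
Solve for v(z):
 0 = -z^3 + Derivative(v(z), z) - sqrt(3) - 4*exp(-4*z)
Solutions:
 v(z) = C1 + z^4/4 + sqrt(3)*z - exp(-4*z)


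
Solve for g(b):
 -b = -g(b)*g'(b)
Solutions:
 g(b) = -sqrt(C1 + b^2)
 g(b) = sqrt(C1 + b^2)


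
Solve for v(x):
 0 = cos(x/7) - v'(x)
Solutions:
 v(x) = C1 + 7*sin(x/7)


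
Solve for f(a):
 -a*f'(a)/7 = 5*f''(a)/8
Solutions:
 f(a) = C1 + C2*erf(2*sqrt(35)*a/35)


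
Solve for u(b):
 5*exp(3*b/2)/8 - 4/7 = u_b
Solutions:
 u(b) = C1 - 4*b/7 + 5*exp(3*b/2)/12


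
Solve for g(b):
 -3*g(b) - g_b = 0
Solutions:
 g(b) = C1*exp(-3*b)


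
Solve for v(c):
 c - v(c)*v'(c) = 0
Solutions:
 v(c) = -sqrt(C1 + c^2)
 v(c) = sqrt(C1 + c^2)


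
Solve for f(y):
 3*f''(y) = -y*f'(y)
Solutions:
 f(y) = C1 + C2*erf(sqrt(6)*y/6)


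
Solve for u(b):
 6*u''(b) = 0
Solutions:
 u(b) = C1 + C2*b


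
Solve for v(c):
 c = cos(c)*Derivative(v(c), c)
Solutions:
 v(c) = C1 + Integral(c/cos(c), c)


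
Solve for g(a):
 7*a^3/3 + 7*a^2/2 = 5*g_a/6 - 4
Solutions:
 g(a) = C1 + 7*a^4/10 + 7*a^3/5 + 24*a/5


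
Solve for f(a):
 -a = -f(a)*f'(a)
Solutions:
 f(a) = -sqrt(C1 + a^2)
 f(a) = sqrt(C1 + a^2)


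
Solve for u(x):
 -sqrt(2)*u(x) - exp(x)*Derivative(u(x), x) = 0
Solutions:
 u(x) = C1*exp(sqrt(2)*exp(-x))


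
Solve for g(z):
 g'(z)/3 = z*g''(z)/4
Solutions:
 g(z) = C1 + C2*z^(7/3)


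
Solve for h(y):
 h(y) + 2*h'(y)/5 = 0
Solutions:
 h(y) = C1*exp(-5*y/2)


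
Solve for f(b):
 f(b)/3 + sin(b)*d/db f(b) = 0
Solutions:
 f(b) = C1*(cos(b) + 1)^(1/6)/(cos(b) - 1)^(1/6)


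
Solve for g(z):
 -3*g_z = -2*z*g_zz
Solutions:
 g(z) = C1 + C2*z^(5/2)


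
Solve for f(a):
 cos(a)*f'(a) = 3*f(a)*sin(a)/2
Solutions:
 f(a) = C1/cos(a)^(3/2)


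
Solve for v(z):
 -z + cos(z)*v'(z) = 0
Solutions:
 v(z) = C1 + Integral(z/cos(z), z)


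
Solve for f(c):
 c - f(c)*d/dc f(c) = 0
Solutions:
 f(c) = -sqrt(C1 + c^2)
 f(c) = sqrt(C1 + c^2)


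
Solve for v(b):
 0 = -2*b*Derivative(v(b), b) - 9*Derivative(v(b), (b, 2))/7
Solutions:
 v(b) = C1 + C2*erf(sqrt(7)*b/3)


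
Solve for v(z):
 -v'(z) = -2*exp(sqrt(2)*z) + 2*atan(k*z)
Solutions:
 v(z) = C1 - 2*Piecewise((z*atan(k*z) - log(k^2*z^2 + 1)/(2*k), Ne(k, 0)), (0, True)) + sqrt(2)*exp(sqrt(2)*z)


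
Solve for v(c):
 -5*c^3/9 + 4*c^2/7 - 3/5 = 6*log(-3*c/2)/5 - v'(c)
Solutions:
 v(c) = C1 + 5*c^4/36 - 4*c^3/21 + 6*c*log(-c)/5 + 3*c*(-2*log(2) - 1 + 2*log(3))/5


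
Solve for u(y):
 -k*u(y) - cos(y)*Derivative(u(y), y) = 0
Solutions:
 u(y) = C1*exp(k*(log(sin(y) - 1) - log(sin(y) + 1))/2)


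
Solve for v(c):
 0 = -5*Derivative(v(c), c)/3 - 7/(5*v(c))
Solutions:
 v(c) = -sqrt(C1 - 42*c)/5
 v(c) = sqrt(C1 - 42*c)/5


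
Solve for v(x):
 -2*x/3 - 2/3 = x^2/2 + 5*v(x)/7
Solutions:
 v(x) = -7*x^2/10 - 14*x/15 - 14/15


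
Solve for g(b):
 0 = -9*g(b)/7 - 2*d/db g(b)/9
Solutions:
 g(b) = C1*exp(-81*b/14)


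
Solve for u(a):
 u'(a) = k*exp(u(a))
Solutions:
 u(a) = log(-1/(C1 + a*k))


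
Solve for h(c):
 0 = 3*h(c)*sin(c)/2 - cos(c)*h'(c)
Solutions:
 h(c) = C1/cos(c)^(3/2)


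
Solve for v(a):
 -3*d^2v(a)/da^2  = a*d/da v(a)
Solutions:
 v(a) = C1 + C2*erf(sqrt(6)*a/6)


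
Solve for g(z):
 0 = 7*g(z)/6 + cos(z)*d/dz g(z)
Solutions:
 g(z) = C1*(sin(z) - 1)^(7/12)/(sin(z) + 1)^(7/12)


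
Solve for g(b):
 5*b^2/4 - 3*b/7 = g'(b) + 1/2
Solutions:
 g(b) = C1 + 5*b^3/12 - 3*b^2/14 - b/2


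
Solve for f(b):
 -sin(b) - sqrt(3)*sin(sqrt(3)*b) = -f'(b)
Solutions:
 f(b) = C1 - cos(b) - cos(sqrt(3)*b)


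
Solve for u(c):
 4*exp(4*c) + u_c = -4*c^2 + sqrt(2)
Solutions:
 u(c) = C1 - 4*c^3/3 + sqrt(2)*c - exp(4*c)


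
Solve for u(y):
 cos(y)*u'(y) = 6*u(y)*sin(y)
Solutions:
 u(y) = C1/cos(y)^6


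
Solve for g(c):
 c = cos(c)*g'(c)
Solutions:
 g(c) = C1 + Integral(c/cos(c), c)


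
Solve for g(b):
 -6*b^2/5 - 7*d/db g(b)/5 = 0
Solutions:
 g(b) = C1 - 2*b^3/7


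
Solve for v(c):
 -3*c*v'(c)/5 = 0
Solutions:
 v(c) = C1


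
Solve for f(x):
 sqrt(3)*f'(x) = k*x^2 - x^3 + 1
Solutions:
 f(x) = C1 + sqrt(3)*k*x^3/9 - sqrt(3)*x^4/12 + sqrt(3)*x/3


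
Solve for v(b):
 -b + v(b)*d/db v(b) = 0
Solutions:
 v(b) = -sqrt(C1 + b^2)
 v(b) = sqrt(C1 + b^2)


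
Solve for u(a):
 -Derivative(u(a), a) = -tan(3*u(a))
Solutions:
 u(a) = -asin(C1*exp(3*a))/3 + pi/3
 u(a) = asin(C1*exp(3*a))/3


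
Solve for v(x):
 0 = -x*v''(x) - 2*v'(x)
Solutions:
 v(x) = C1 + C2/x


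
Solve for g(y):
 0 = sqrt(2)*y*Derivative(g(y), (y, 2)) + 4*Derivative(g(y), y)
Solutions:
 g(y) = C1 + C2*y^(1 - 2*sqrt(2))


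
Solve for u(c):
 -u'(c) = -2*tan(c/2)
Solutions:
 u(c) = C1 - 4*log(cos(c/2))


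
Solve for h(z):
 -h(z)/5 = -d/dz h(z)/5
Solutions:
 h(z) = C1*exp(z)


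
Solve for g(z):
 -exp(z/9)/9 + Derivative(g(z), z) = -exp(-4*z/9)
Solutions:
 g(z) = C1 + exp(z/9) + 9*exp(-4*z/9)/4


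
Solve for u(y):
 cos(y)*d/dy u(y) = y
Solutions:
 u(y) = C1 + Integral(y/cos(y), y)


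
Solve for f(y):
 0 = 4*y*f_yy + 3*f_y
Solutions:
 f(y) = C1 + C2*y^(1/4)


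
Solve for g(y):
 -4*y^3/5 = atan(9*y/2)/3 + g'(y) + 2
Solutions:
 g(y) = C1 - y^4/5 - y*atan(9*y/2)/3 - 2*y + log(81*y^2 + 4)/27


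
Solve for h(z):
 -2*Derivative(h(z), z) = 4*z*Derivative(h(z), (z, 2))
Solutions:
 h(z) = C1 + C2*sqrt(z)


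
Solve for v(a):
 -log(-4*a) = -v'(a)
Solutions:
 v(a) = C1 + a*log(-a) + a*(-1 + 2*log(2))


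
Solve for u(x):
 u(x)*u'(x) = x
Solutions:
 u(x) = -sqrt(C1 + x^2)
 u(x) = sqrt(C1 + x^2)


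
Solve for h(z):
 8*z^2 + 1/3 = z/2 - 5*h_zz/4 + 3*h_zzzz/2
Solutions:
 h(z) = C1 + C2*z + C3*exp(-sqrt(30)*z/6) + C4*exp(sqrt(30)*z/6) - 8*z^4/15 + z^3/15 - 586*z^2/75


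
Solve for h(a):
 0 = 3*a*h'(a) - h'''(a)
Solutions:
 h(a) = C1 + Integral(C2*airyai(3^(1/3)*a) + C3*airybi(3^(1/3)*a), a)


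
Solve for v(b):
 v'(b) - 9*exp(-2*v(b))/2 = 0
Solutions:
 v(b) = log(-sqrt(C1 + 9*b))
 v(b) = log(C1 + 9*b)/2


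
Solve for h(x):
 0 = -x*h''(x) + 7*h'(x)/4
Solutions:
 h(x) = C1 + C2*x^(11/4)


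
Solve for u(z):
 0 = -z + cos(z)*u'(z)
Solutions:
 u(z) = C1 + Integral(z/cos(z), z)


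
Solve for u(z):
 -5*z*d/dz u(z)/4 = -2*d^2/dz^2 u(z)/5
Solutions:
 u(z) = C1 + C2*erfi(5*z/4)


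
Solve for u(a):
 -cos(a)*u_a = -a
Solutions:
 u(a) = C1 + Integral(a/cos(a), a)


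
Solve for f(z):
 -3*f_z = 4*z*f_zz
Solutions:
 f(z) = C1 + C2*z^(1/4)


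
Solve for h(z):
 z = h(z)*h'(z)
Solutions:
 h(z) = -sqrt(C1 + z^2)
 h(z) = sqrt(C1 + z^2)


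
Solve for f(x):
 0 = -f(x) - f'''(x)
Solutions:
 f(x) = C3*exp(-x) + (C1*sin(sqrt(3)*x/2) + C2*cos(sqrt(3)*x/2))*exp(x/2)


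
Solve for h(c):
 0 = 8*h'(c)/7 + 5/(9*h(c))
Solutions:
 h(c) = -sqrt(C1 - 35*c)/6
 h(c) = sqrt(C1 - 35*c)/6


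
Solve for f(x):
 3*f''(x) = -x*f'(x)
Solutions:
 f(x) = C1 + C2*erf(sqrt(6)*x/6)


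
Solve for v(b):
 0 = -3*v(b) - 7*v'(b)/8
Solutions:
 v(b) = C1*exp(-24*b/7)


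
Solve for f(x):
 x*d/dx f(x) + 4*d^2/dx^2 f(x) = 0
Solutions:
 f(x) = C1 + C2*erf(sqrt(2)*x/4)


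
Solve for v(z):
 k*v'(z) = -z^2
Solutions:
 v(z) = C1 - z^3/(3*k)


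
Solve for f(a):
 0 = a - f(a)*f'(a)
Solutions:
 f(a) = -sqrt(C1 + a^2)
 f(a) = sqrt(C1 + a^2)


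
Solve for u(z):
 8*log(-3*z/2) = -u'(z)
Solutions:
 u(z) = C1 - 8*z*log(-z) + 8*z*(-log(3) + log(2) + 1)


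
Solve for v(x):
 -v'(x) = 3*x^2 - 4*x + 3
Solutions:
 v(x) = C1 - x^3 + 2*x^2 - 3*x


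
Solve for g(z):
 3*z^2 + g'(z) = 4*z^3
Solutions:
 g(z) = C1 + z^4 - z^3


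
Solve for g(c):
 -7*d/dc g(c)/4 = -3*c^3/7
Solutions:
 g(c) = C1 + 3*c^4/49


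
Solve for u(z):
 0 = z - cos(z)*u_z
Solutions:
 u(z) = C1 + Integral(z/cos(z), z)


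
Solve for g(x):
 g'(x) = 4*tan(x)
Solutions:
 g(x) = C1 - 4*log(cos(x))


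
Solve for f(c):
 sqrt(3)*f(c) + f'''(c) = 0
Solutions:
 f(c) = C3*exp(-3^(1/6)*c) + (C1*sin(3^(2/3)*c/2) + C2*cos(3^(2/3)*c/2))*exp(3^(1/6)*c/2)


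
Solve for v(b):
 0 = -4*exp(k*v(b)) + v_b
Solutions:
 v(b) = Piecewise((log(-1/(C1*k + 4*b*k))/k, Ne(k, 0)), (nan, True))
 v(b) = Piecewise((C1 + 4*b, Eq(k, 0)), (nan, True))


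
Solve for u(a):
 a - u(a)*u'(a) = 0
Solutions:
 u(a) = -sqrt(C1 + a^2)
 u(a) = sqrt(C1 + a^2)


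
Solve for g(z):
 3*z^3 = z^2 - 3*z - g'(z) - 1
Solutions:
 g(z) = C1 - 3*z^4/4 + z^3/3 - 3*z^2/2 - z


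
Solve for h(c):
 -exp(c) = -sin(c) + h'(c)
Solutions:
 h(c) = C1 - exp(c) - cos(c)


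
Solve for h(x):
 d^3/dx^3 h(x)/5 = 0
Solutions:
 h(x) = C1 + C2*x + C3*x^2


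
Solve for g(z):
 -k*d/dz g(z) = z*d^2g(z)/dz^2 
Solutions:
 g(z) = C1 + z^(1 - re(k))*(C2*sin(log(z)*Abs(im(k))) + C3*cos(log(z)*im(k)))


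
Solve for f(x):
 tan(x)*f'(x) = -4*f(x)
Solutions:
 f(x) = C1/sin(x)^4


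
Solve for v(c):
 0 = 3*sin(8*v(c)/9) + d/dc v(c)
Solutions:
 3*c + 9*log(cos(8*v(c)/9) - 1)/16 - 9*log(cos(8*v(c)/9) + 1)/16 = C1


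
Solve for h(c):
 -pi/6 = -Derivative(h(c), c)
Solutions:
 h(c) = C1 + pi*c/6


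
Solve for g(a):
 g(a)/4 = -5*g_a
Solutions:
 g(a) = C1*exp(-a/20)


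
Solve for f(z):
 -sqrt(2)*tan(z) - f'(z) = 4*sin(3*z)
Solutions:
 f(z) = C1 + sqrt(2)*log(cos(z)) + 4*cos(3*z)/3


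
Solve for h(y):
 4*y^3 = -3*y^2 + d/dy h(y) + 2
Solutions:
 h(y) = C1 + y^4 + y^3 - 2*y


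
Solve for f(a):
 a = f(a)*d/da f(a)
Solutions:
 f(a) = -sqrt(C1 + a^2)
 f(a) = sqrt(C1 + a^2)


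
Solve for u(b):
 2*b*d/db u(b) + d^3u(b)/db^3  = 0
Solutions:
 u(b) = C1 + Integral(C2*airyai(-2^(1/3)*b) + C3*airybi(-2^(1/3)*b), b)


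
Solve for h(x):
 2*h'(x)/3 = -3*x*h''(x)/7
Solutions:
 h(x) = C1 + C2/x^(5/9)


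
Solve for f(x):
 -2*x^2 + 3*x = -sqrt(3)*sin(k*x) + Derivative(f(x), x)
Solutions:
 f(x) = C1 - 2*x^3/3 + 3*x^2/2 - sqrt(3)*cos(k*x)/k


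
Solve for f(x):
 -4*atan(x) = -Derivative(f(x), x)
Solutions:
 f(x) = C1 + 4*x*atan(x) - 2*log(x^2 + 1)


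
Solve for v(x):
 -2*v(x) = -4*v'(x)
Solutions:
 v(x) = C1*exp(x/2)


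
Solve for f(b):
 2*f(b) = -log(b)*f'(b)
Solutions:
 f(b) = C1*exp(-2*li(b))


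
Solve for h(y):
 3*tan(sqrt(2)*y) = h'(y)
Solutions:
 h(y) = C1 - 3*sqrt(2)*log(cos(sqrt(2)*y))/2


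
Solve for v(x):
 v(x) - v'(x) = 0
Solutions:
 v(x) = C1*exp(x)


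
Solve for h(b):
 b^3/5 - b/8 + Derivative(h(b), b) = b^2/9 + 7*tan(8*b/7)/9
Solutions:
 h(b) = C1 - b^4/20 + b^3/27 + b^2/16 - 49*log(cos(8*b/7))/72


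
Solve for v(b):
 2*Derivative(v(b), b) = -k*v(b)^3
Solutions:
 v(b) = -sqrt(-1/(C1 - b*k))
 v(b) = sqrt(-1/(C1 - b*k))


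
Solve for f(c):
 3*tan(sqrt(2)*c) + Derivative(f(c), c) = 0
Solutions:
 f(c) = C1 + 3*sqrt(2)*log(cos(sqrt(2)*c))/2


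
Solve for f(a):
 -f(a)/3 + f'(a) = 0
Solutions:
 f(a) = C1*exp(a/3)


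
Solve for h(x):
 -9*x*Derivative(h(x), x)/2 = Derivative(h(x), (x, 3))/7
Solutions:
 h(x) = C1 + Integral(C2*airyai(-2^(2/3)*63^(1/3)*x/2) + C3*airybi(-2^(2/3)*63^(1/3)*x/2), x)


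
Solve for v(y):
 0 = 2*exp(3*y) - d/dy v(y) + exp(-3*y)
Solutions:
 v(y) = C1 + 2*exp(3*y)/3 - exp(-3*y)/3
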